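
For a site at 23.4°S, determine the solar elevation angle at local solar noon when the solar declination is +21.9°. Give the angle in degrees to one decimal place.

44.7°

At local solar noon the hour angle is zero, so the elevation is 90° − |φ − δ| = 90° − |-23.4° − (21.9°)| = 90° − 45.3° = 44.7°.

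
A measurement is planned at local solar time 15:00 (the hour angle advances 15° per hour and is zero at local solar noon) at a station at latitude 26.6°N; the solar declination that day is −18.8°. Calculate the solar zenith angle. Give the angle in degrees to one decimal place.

63.0°

Hour angle H = 15° × (15 − 12) = 45.00°.
With φ = 26.6°, δ = -18.8°, H = 45.00°: sin φ sin δ = -0.1443, cos φ cos δ cos H = 0.5985, so cos θ_z = 0.4542.
θ_z = arccos(0.4542) = 62.99°.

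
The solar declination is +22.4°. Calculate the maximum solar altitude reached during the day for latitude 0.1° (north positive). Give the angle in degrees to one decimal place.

67.7°

At local solar noon the hour angle is zero, so the elevation is 90° − |φ − δ| = 90° − |0.1° − (22.4°)| = 90° − 22.3° = 67.7°.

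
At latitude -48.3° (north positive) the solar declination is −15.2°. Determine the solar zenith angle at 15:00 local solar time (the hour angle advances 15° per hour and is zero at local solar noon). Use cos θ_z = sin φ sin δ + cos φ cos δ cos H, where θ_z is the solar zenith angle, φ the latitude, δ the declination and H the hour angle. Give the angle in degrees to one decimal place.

49.5°

Hour angle H = 15° × (15 − 12) = 45.00°.
cos θ_z = sin(-48.3°) sin(-15.2°) + cos(-48.3°) cos(-15.2°) cos(45.00°) = 0.1958 + 0.4539 = 0.6497.
θ_z = arccos(0.6497) = 49.48°.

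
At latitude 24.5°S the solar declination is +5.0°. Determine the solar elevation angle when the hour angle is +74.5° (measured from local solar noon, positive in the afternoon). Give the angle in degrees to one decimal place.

With φ = -24.5°, δ = 5.0°, H = 74.50°: sin φ sin δ = -0.0361, cos φ cos δ cos H = 0.2423, so cos θ_z = 0.2062.
θ_z = arccos(0.2062) = 78.10°, so the elevation is 90° − 78.10° = 11.90°.

11.9°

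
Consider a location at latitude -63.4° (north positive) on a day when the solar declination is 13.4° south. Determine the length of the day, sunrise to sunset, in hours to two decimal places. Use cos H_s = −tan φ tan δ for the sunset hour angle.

The sunset hour angle satisfies cos H_s = −tan φ tan δ = -0.4757, giving H_s = 118.40°.
Day length = 2 H_s / 15° h⁻¹ = 236.80° / 15 = 15.787 h.

15.79 hours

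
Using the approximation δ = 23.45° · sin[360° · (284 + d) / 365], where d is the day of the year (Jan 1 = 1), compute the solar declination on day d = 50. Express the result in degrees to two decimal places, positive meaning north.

360 × (284 + 50) / 365 = 329.425°; sin(329.425°) = -0.5087.
δ = 23.45 × -0.5087 = -11.929° ≈ -11.93°.

-11.93°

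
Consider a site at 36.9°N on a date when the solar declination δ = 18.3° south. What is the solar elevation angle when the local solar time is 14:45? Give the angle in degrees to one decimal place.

22.5°

Hour angle H = 15° × (14.75 − 12) = 41.25°.
cos θ_z = sin φ sin δ + cos φ cos δ cos H = (0.6004)(-0.3140) + (0.7997)(0.9494)(0.7518) = 0.3823.
θ_z = arccos(0.3823) = 67.52°, so the elevation is 90° − 67.52° = 22.48°.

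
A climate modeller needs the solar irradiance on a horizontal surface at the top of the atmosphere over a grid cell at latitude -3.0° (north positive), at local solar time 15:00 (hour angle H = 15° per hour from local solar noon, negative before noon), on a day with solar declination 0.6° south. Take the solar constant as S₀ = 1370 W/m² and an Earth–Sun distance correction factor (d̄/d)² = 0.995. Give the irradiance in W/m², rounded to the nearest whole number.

963 W/m²

Hour angle H = 15° × (15 − 12) = 45.00°.
cos θ_z = sin(-3.0°) sin(-0.6°) + cos(-3.0°) cos(-0.6°) cos(45.00°) = 0.0005 + 0.7061 = 0.7066.
Top-of-atmosphere irradiance = S₀ (d̄/d)² cos θ_z = 1370 × 0.995 × 0.7066 = 963.20 W/m².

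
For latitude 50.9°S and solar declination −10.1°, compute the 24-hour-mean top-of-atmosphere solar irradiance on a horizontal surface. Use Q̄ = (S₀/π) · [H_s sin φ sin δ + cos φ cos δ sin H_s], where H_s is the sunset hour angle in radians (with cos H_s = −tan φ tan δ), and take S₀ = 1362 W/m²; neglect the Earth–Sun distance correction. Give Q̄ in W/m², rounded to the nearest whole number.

−tan φ tan δ = −(-1.2305)(-0.1781) = -0.2192; H_s = arccos(-0.2192) = 102.66°. In radians, H_s = 1.7918.
H_s sin φ sin δ = 1.7918 × -0.7760 × -0.1754 = 0.2439.
cos φ cos δ sin H_s = 0.6307 × 0.9845 × 0.9757 = 0.6058.
Q̄ = (1362/π) × (0.2439 + 0.6058) = 433.54 × 0.8497 = 368.38 W/m².

368 W/m²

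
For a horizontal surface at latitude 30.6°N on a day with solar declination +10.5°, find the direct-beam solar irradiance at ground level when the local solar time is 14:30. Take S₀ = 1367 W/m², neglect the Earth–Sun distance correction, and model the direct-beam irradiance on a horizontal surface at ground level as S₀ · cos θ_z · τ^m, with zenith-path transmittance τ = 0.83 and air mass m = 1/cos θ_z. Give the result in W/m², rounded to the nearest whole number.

Hour angle H = 15° × (14.5 − 12) = 37.50°.
cos θ_z = sin φ sin δ + cos φ cos δ cos H = (0.5090)(0.1822) + (0.8607)(0.9833)(0.7934) = 0.7642.
Air mass m = 1/cos θ_z = 1/0.7642 = 1.309; τ^m = 0.83^1.309 = 0.7836.
Surface direct beam = 1367 × 0.7642 × 0.7836 = 818.60 W/m².

819 W/m²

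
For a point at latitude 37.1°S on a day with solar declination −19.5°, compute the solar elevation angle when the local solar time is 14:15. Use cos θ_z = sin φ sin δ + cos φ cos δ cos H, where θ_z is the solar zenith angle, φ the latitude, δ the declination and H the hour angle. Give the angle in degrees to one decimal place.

Hour angle H = 15° × (14.25 − 12) = 33.75°.
cos θ_z = sin φ sin δ + cos φ cos δ cos H = (-0.6032)(-0.3338) + (0.7976)(0.9426)(0.8315) = 0.8265.
θ_z = arccos(0.8265) = 34.26°, so the elevation is 90° − 34.26° = 55.74°.

55.7°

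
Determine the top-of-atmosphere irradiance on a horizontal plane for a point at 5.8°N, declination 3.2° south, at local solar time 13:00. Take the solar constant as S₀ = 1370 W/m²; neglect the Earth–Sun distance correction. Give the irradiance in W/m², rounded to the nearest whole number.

Hour angle H = 15° × (13 − 12) = 15.00°.
cos θ_z = sin φ sin δ + cos φ cos δ cos H = (0.1011)(-0.0558) + (0.9949)(0.9984)(0.9659) = 0.9538.
Top-of-atmosphere irradiance = S₀ cos θ_z = 1370 × 0.9538 = 1306.71 W/m².

1307 W/m²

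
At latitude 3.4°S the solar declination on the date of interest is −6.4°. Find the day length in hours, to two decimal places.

12.05 hours

−tan φ tan δ = −(-0.0594)(-0.1122) = -0.0067; H_s = arccos(-0.0067) = 90.38°.
Day length = 2 H_s / 15° h⁻¹ = 180.76° / 15 = 12.051 h.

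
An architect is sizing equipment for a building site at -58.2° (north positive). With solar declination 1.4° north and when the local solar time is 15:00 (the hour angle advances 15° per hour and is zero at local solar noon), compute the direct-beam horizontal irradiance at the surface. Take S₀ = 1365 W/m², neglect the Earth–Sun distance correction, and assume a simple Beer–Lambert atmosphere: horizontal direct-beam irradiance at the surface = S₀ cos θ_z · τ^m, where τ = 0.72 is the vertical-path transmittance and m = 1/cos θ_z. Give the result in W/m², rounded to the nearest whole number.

189 W/m²

Hour angle H = 15° × (15 − 12) = 45.00°.
With φ = -58.2°, δ = 1.4°, H = 45.00°: sin φ sin δ = -0.0208, cos φ cos δ cos H = 0.3725, so cos θ_z = 0.3517.
Air mass m = 1/cos θ_z = 1/0.3517 = 2.843; τ^m = 0.72^2.843 = 0.3930.
Surface direct beam = 1365 × 0.3517 × 0.3930 = 188.67 W/m².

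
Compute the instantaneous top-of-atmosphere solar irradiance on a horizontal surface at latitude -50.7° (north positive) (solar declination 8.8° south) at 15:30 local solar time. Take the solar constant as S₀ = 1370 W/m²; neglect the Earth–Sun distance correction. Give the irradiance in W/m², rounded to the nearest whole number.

Hour angle H = 15° × (15.5 − 12) = 52.50°.
With φ = -50.7°, δ = -8.8°, H = 52.50°: sin φ sin δ = 0.1184, cos φ cos δ cos H = 0.3810, so cos θ_z = 0.4994.
Top-of-atmosphere irradiance = S₀ cos θ_z = 1370 × 0.4994 = 684.18 W/m².

684 W/m²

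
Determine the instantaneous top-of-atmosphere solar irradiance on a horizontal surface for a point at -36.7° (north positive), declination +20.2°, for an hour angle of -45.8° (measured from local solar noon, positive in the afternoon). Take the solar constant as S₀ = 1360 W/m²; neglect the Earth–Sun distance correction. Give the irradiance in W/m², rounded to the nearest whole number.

With φ = -36.7°, δ = 20.2°, H = -45.80°: sin φ sin δ = -0.2064, cos φ cos δ cos H = 0.5246, so cos θ_z = 0.3182.
Top-of-atmosphere irradiance = S₀ cos θ_z = 1360 × 0.3182 = 432.75 W/m².

433 W/m²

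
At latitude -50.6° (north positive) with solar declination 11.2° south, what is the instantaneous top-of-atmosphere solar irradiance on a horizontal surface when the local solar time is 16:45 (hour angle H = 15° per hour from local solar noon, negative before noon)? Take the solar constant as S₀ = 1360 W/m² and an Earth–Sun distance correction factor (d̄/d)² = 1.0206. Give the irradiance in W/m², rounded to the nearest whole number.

Hour angle H = 15° × (16.75 − 12) = 71.25°.
With φ = -50.6°, δ = -11.2°, H = 71.25°: sin φ sin δ = 0.1501, cos φ cos δ cos H = 0.2001, so cos θ_z = 0.3502.
Top-of-atmosphere irradiance = S₀ (d̄/d)² cos θ_z = 1360 × 1.0206 × 0.3502 = 486.08 W/m².

486 W/m²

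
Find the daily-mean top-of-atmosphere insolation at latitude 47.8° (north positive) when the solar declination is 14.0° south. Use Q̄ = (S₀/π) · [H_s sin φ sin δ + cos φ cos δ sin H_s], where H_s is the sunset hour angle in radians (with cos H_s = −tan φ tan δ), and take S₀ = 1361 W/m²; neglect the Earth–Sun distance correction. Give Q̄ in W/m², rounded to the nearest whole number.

cos H_s = −tan(47.8°) · tan(-14.0°) = 0.2750, so H_s = arccos(0.2750) = 74.04°. In radians, H_s = 1.2922.
H_s sin φ sin δ = 1.2922 × 0.7408 × -0.2419 = -0.2316.
cos φ cos δ sin H_s = 0.6717 × 0.9703 × 0.9614 = 0.6266.
Q̄ = (1361/π) × (-0.2316 + 0.6266) = 433.22 × 0.3950 = 171.12 W/m².

171 W/m²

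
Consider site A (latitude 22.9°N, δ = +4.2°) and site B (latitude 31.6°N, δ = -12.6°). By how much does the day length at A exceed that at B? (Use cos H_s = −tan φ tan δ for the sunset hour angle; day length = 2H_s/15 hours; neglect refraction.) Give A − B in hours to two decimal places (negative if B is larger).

+1.29 h

A: H_s = arccos(−tan 22.9° · tan 4.2°) = 91.78°, so 2H_s/15 = 12.2373 h.
B: H_s = arccos(−tan 31.6° · tan -12.6°) = 82.10°, so 2H_s/15 = 10.9467 h.
A − B = 12.2373 − 10.9467 = 1.2906 h.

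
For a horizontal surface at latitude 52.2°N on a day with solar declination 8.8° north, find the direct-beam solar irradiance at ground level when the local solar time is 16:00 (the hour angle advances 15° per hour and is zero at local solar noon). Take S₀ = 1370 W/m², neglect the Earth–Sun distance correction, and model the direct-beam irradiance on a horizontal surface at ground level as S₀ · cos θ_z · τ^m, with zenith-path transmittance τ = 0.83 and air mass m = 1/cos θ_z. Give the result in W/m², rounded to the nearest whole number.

Hour angle H = 15° × (16 − 12) = 60.00°.
cos θ_z = sin φ sin δ + cos φ cos δ cos H = (0.7902)(0.1530) + (0.6129)(0.9882)(0.5000) = 0.4237.
Air mass m = 1/cos θ_z = 1/0.4237 = 2.360; τ^m = 0.83^2.360 = 0.6442.
Surface direct beam = 1370 × 0.4237 × 0.6442 = 373.94 W/m².

374 W/m²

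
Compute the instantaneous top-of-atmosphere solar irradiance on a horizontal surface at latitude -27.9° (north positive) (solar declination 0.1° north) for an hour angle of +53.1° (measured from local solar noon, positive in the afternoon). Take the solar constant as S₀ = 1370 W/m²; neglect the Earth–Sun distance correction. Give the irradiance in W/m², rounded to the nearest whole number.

cos θ_z = sin(-27.9°) sin(0.1°) + cos(-27.9°) cos(0.1°) cos(53.10°) = -0.0008 + 0.5306 = 0.5298.
Top-of-atmosphere irradiance = S₀ cos θ_z = 1370 × 0.5298 = 725.83 W/m².

726 W/m²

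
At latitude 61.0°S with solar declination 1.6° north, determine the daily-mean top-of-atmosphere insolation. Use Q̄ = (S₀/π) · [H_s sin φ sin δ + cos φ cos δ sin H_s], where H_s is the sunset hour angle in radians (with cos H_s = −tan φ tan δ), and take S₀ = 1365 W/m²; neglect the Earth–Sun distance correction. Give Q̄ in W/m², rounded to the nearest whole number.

The sunset hour angle satisfies cos H_s = −tan φ tan δ = 0.0504, giving H_s = 87.11°. In radians, H_s = 1.5204.
H_s sin φ sin δ = 1.5204 × -0.8746 × 0.0279 = -0.0371.
cos φ cos δ sin H_s = 0.4848 × 0.9996 × 0.9987 = 0.4840.
Q̄ = (1365/π) × (-0.0371 + 0.4840) = 434.49 × 0.4469 = 194.17 W/m².

194 W/m²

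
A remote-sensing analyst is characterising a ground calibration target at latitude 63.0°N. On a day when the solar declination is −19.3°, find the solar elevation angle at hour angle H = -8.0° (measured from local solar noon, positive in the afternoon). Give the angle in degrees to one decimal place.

7.5°

cos θ_z = sin(63.0°) sin(-19.3°) + cos(63.0°) cos(-19.3°) cos(-8.00°) = -0.2945 + 0.4243 = 0.1298.
θ_z = arccos(0.1298) = 82.54°, so the elevation is 90° − 82.54° = 7.46°.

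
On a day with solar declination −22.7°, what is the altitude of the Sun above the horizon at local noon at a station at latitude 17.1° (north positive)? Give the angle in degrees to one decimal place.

50.2°

At local solar noon the hour angle is zero, so the elevation is 90° − |φ − δ| = 90° − |17.1° − (-22.7°)| = 90° − 39.8° = 50.2°.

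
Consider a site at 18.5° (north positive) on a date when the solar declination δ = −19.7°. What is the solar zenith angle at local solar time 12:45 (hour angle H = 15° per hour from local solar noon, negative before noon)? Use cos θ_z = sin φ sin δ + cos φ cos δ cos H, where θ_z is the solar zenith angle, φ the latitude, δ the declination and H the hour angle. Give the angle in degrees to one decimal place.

Hour angle H = 15° × (12.75 − 12) = 11.25°.
cos θ_z = sin φ sin δ + cos φ cos δ cos H = (0.3173)(-0.3371) + (0.9483)(0.9415)(0.9808) = 0.7687.
θ_z = arccos(0.7687) = 39.76°.

39.8°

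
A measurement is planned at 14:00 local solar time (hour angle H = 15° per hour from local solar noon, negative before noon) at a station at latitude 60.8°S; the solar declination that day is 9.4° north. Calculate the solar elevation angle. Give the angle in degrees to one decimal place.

15.9°

Hour angle H = 15° × (14 − 12) = 30.00°.
cos θ_z = sin(-60.8°) sin(9.4°) + cos(-60.8°) cos(9.4°) cos(30.00°) = -0.1426 + 0.4168 = 0.2742.
θ_z = arccos(0.2742) = 74.09°, so the elevation is 90° − 74.09° = 15.91°.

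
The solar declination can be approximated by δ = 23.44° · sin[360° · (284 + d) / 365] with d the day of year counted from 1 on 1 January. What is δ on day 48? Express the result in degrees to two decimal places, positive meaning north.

360 × (284 + 48) / 365 = 327.452°; sin(327.452°) = -0.5380.
δ = 23.44 × -0.5380 = -12.611° ≈ -12.61°.

-12.61°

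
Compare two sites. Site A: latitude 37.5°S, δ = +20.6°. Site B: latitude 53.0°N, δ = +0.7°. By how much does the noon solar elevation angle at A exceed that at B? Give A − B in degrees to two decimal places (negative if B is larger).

-5.80°

A: 90° − |-37.5 − (20.6)| = 31.90°.
B: 90° − |53.0 − (0.7)| = 37.70°.
A − B = 31.90 − 37.70 = -5.80°.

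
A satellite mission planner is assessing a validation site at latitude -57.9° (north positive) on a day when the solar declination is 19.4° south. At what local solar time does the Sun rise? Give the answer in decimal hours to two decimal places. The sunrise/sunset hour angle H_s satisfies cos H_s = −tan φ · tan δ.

3.72 h

The sunset hour angle satisfies cos H_s = −tan φ tan δ = -0.5614, giving H_s = 124.15°.
Sunrise is at 12 − H_s/15 = 12 − 8.277 = 3.723 h local solar time.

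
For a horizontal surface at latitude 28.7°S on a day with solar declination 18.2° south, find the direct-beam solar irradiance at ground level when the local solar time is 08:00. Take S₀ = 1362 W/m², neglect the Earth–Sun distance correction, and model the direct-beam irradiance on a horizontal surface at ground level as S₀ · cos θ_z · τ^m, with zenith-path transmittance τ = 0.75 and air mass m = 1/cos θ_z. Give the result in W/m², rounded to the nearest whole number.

Hour angle H = 15° × (8 − 12) = -60.00°.
cos θ_z = sin φ sin δ + cos φ cos δ cos H = (-0.4802)(-0.3123) + (0.8771)(0.9500)(0.5000) = 0.5666.
Air mass m = 1/cos θ_z = 1/0.5666 = 1.765; τ^m = 0.75^1.765 = 0.6018.
Surface direct beam = 1362 × 0.5666 × 0.6018 = 464.41 W/m².

464 W/m²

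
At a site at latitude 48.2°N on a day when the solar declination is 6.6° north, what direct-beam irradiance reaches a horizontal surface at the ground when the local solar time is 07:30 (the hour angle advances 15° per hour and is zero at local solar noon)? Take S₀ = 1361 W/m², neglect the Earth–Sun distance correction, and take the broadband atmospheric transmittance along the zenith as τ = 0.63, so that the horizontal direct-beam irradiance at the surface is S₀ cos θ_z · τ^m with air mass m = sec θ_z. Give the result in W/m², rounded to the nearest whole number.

118 W/m²

Hour angle H = 15° × (7.5 − 12) = -67.50°.
cos θ_z = sin(48.2°) sin(6.6°) + cos(48.2°) cos(6.6°) cos(-67.50°) = 0.0857 + 0.2534 = 0.3391.
Air mass m = 1/cos θ_z = 1/0.3391 = 2.949; τ^m = 0.63^2.949 = 0.2560.
Surface direct beam = 1361 × 0.3391 × 0.2560 = 118.15 W/m².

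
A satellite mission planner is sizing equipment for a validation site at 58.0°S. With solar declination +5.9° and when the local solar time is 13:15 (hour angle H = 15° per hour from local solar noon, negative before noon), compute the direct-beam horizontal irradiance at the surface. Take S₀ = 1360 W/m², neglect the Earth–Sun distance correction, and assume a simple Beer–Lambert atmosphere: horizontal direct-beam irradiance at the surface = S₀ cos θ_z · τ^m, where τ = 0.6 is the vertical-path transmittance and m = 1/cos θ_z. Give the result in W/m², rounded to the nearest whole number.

Hour angle H = 15° × (13.25 − 12) = 18.75°.
With φ = -58.0°, δ = 5.9°, H = 18.75°: sin φ sin δ = -0.0872, cos φ cos δ cos H = 0.4991, so cos θ_z = 0.4119.
Air mass m = 1/cos θ_z = 1/0.4119 = 2.428; τ^m = 0.6^2.428 = 0.2893.
Surface direct beam = 1360 × 0.4119 × 0.2893 = 162.06 W/m².

162 W/m²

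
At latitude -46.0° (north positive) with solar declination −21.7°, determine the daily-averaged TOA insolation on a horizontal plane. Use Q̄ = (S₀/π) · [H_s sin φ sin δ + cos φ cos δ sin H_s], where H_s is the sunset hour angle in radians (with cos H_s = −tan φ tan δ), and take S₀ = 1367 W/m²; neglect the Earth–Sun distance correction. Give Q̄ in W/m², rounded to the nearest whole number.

487 W/m²

The sunset hour angle satisfies cos H_s = −tan φ tan δ = -0.4121, giving H_s = 114.34°. In radians, H_s = 1.9956.
H_s sin φ sin δ = 1.9956 × -0.7193 × -0.3697 = 0.5307.
cos φ cos δ sin H_s = 0.6947 × 0.9291 × 0.9111 = 0.5881.
Q̄ = (1367/π) × (0.5307 + 0.5881) = 435.13 × 1.1188 = 486.82 W/m².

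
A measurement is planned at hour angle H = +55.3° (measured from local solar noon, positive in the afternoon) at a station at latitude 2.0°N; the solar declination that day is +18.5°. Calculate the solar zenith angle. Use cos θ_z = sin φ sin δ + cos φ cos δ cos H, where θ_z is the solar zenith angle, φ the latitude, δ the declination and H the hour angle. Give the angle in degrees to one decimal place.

56.6°

With φ = 2.0°, δ = 18.5°, H = 55.30°: sin φ sin δ = 0.0111, cos φ cos δ cos H = 0.5395, so cos θ_z = 0.5506.
θ_z = arccos(0.5506) = 56.59°.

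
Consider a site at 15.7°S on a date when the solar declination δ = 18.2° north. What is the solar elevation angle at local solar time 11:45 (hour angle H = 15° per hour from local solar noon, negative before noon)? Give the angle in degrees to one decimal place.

Hour angle H = 15° × (11.75 − 12) = -3.75°.
cos θ_z = sin φ sin δ + cos φ cos δ cos H = (-0.2706)(0.3123) + (0.9627)(0.9500)(0.9979) = 0.8281.
θ_z = arccos(0.8281) = 34.10°, so the elevation is 90° − 34.10° = 55.90°.

55.9°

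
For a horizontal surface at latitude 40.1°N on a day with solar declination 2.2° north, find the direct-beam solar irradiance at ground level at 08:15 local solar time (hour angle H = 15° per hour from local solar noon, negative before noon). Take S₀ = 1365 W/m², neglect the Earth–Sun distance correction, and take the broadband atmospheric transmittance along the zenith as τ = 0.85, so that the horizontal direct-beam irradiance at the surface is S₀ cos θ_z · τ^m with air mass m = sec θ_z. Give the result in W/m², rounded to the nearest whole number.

Hour angle H = 15° × (8.25 − 12) = -56.25°.
cos θ_z = sin(40.1°) sin(2.2°) + cos(40.1°) cos(2.2°) cos(-56.25°) = 0.0247 + 0.4247 = 0.4494.
Air mass m = 1/cos θ_z = 1/0.4494 = 2.225; τ^m = 0.85^2.225 = 0.6966.
Surface direct beam = 1365 × 0.4494 × 0.6966 = 427.32 W/m².

427 W/m²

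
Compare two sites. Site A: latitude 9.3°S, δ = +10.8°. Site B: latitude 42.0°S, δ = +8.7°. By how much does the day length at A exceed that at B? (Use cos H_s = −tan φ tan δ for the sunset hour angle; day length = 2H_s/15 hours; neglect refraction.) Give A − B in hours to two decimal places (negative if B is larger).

A: H_s = arccos(−tan -9.3° · tan 10.8°) = 88.21°, so 2H_s/15 = 11.7613 h.
B: H_s = arccos(−tan -42.0° · tan 8.7°) = 82.08°, so 2H_s/15 = 10.9440 h.
A − B = 11.7613 − 10.9440 = 0.8173 h.

+0.82 h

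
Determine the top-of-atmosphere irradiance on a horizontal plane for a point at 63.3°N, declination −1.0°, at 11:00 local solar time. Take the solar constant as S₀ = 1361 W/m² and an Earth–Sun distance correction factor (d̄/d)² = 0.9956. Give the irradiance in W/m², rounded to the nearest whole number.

567 W/m²

Hour angle H = 15° × (11 − 12) = -15.00°.
cos θ_z = sin φ sin δ + cos φ cos δ cos H = (0.8934)(-0.0175) + (0.4493)(0.9998)(0.9659) = 0.4183.
Top-of-atmosphere irradiance = S₀ (d̄/d)² cos θ_z = 1361 × 0.9956 × 0.4183 = 566.80 W/m².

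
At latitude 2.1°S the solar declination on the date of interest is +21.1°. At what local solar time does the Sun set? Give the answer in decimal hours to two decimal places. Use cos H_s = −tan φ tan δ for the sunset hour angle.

cos H_s = −tan(-2.1°) · tan(21.1°) = 0.0141, so H_s = arccos(0.0141) = 89.19°.
Sunset is at 12 + H_s/15 = 12 + 5.946 = 17.946 h local solar time.

17.95 h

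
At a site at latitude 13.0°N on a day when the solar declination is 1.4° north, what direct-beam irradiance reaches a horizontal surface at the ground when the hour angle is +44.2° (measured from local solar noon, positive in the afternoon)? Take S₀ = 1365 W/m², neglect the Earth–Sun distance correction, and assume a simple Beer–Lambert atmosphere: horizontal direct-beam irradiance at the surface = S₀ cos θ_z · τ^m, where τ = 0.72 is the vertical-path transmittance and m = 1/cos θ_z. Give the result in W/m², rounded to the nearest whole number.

With φ = 13.0°, δ = 1.4°, H = 44.20°: sin φ sin δ = 0.0055, cos φ cos δ cos H = 0.6983, so cos θ_z = 0.7038.
Air mass m = 1/cos θ_z = 1/0.7038 = 1.421; τ^m = 0.72^1.421 = 0.6270.
Surface direct beam = 1365 × 0.7038 × 0.6270 = 602.35 W/m².

602 W/m²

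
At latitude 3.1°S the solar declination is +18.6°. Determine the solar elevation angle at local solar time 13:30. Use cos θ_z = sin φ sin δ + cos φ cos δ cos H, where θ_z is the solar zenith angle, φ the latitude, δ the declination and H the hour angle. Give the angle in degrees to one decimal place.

59.0°

Hour angle H = 15° × (13.5 − 12) = 22.50°.
With φ = -3.1°, δ = 18.6°, H = 22.50°: sin φ sin δ = -0.0172, cos φ cos δ cos H = 0.8743, so cos θ_z = 0.8571.
θ_z = arccos(0.8571) = 31.01°, so the elevation is 90° − 31.01° = 58.99°.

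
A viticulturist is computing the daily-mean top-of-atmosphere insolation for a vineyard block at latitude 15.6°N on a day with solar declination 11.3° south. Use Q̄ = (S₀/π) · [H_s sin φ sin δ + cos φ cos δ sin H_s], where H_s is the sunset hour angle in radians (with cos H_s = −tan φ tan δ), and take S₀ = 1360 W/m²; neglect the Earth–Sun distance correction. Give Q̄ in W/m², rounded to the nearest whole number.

−tan φ tan δ = −(0.2792)(-0.1998) = 0.0558; H_s = arccos(0.0558) = 86.80°. In radians, H_s = 1.5149.
H_s sin φ sin δ = 1.5149 × 0.2689 × -0.1959 = -0.0798.
cos φ cos δ sin H_s = 0.9632 × 0.9806 × 0.9984 = 0.9430.
Q̄ = (1360/π) × (-0.0798 + 0.9430) = 432.90 × 0.8632 = 373.68 W/m².

374 W/m²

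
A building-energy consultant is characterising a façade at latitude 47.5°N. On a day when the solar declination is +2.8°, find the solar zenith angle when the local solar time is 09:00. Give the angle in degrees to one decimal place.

59.1°

Hour angle H = 15° × (9 − 12) = -45.00°.
cos θ_z = sin φ sin δ + cos φ cos δ cos H = (0.7373)(0.0488) + (0.6756)(0.9988)(0.7071) = 0.5131.
θ_z = arccos(0.5131) = 59.13°.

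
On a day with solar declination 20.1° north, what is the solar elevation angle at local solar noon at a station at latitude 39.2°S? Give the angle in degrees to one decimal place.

At local solar noon the hour angle is zero, so the elevation is 90° − |φ − δ| = 90° − |-39.2° − (20.1°)| = 90° − 59.3° = 30.7°.

30.7°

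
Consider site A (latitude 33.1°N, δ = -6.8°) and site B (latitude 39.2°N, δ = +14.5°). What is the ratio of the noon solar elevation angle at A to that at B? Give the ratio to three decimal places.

A: 90° − |33.1 − (-6.8)| = 50.10°.
B: 90° − |39.2 − (14.5)| = 65.30°.
Ratio A/B = 50.1000 / 65.3000 = 0.7672.

0.767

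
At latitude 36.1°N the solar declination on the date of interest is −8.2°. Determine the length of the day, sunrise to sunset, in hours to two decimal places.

11.20 hours

The sunset hour angle satisfies cos H_s = −tan φ tan δ = 0.1051, giving H_s = 83.97°.
Day length = 2 H_s / 15° h⁻¹ = 167.94° / 15 = 11.196 h.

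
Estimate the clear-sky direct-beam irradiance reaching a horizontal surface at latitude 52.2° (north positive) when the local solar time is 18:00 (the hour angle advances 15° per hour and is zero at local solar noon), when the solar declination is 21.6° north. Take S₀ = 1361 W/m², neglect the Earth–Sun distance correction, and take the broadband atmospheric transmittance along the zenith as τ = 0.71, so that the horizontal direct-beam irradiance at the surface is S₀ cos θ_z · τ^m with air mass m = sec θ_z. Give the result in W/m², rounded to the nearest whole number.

Hour angle H = 15° × (18 − 12) = 90.00°.
cos θ_z = sin φ sin δ + cos φ cos δ cos H = (0.7902)(0.3681) + (0.6129)(0.9298)(0.0000) = 0.2909.
Air mass m = 1/cos θ_z = 1/0.2909 = 3.438; τ^m = 0.71^3.438 = 0.3081.
Surface direct beam = 1361 × 0.2909 × 0.3081 = 121.98 W/m².

122 W/m²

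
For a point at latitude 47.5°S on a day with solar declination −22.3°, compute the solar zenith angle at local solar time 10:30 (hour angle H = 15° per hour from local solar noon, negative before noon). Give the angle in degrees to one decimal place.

Hour angle H = 15° × (10.5 − 12) = -22.50°.
cos θ_z = sin(-47.5°) sin(-22.3°) + cos(-47.5°) cos(-22.3°) cos(-22.50°) = 0.2798 + 0.5775 = 0.8573.
θ_z = arccos(0.8573) = 30.99°.

31.0°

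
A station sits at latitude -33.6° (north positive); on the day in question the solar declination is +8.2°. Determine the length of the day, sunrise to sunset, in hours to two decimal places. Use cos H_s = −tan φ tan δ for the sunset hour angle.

The sunset hour angle satisfies cos H_s = −tan φ tan δ = 0.0957, giving H_s = 84.51°.
Day length = 2 H_s / 15° h⁻¹ = 169.02° / 15 = 11.268 h.

11.27 hours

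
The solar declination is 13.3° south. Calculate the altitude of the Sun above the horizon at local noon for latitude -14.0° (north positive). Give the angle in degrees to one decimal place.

At local solar noon the hour angle is zero, so the elevation is 90° − |φ − δ| = 90° − |-14.0° − (-13.3°)| = 90° − 0.7° = 89.3°.

89.3°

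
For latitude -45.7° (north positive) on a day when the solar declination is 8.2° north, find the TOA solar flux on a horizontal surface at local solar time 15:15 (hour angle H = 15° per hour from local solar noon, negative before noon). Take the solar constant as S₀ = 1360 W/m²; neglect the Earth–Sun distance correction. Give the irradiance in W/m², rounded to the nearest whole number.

481 W/m²

Hour angle H = 15° × (15.25 − 12) = 48.75°.
With φ = -45.7°, δ = 8.2°, H = 48.75°: sin φ sin δ = -0.1021, cos φ cos δ cos H = 0.4558, so cos θ_z = 0.3537.
Top-of-atmosphere irradiance = S₀ cos θ_z = 1360 × 0.3537 = 481.03 W/m².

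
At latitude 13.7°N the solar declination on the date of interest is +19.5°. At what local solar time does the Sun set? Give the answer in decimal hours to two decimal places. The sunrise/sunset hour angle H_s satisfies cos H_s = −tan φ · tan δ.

18.33 h

The sunset hour angle satisfies cos H_s = −tan φ tan δ = -0.0863, giving H_s = 94.95°.
Sunset is at 12 + H_s/15 = 12 + 6.330 = 18.330 h local solar time.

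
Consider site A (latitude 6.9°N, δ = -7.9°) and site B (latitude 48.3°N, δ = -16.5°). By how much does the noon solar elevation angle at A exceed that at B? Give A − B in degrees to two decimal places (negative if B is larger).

+50.00°

A: 90° − |6.9 − (-7.9)| = 75.20°.
B: 90° − |48.3 − (-16.5)| = 25.20°.
A − B = 75.20 − 25.20 = 50.00°.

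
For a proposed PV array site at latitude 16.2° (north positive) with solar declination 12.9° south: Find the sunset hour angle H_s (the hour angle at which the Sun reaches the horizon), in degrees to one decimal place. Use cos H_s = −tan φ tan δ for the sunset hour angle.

cos H_s = −tan(16.2°) · tan(-12.9°) = 0.0665, so H_s = arccos(0.0665) = 86.19°.

86.2°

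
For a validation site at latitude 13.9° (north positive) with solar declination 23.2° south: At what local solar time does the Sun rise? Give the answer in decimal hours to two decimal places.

cos H_s = −tan(13.9°) · tan(-23.2°) = 0.1061, so H_s = arccos(0.1061) = 83.91°.
Sunrise is at 12 − H_s/15 = 12 − 5.594 = 6.406 h local solar time.

6.41 h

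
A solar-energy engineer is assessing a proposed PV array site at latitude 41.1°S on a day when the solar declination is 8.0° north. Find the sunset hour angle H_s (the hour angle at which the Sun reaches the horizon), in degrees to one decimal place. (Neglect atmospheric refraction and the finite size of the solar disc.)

cos H_s = −tan(-41.1°) · tan(8.0°) = 0.1226, so H_s = arccos(0.1226) = 82.96°.

83.0°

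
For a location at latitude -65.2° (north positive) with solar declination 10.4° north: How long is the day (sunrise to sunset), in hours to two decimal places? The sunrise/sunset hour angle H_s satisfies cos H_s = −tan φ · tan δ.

8.88 hours

−tan φ tan δ = −(-2.1642)(0.1835) = 0.3971; H_s = arccos(0.3971) = 66.60°.
Day length = 2 H_s / 15° h⁻¹ = 133.20° / 15 = 8.880 h.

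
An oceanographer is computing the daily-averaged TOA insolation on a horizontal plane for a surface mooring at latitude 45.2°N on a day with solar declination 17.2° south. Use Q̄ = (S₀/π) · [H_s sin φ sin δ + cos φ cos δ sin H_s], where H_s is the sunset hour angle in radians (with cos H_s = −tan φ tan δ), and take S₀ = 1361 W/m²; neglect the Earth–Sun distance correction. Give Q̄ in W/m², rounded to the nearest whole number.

163 W/m²

cos H_s = −tan(45.2°) · tan(-17.2°) = 0.3117, so H_s = arccos(0.3117) = 71.84°. In radians, H_s = 1.2538.
H_s sin φ sin δ = 1.2538 × 0.7096 × -0.2957 = -0.2631.
cos φ cos δ sin H_s = 0.7046 × 0.9553 × 0.9502 = 0.6396.
Q̄ = (1361/π) × (-0.2631 + 0.6396) = 433.22 × 0.3765 = 163.11 W/m².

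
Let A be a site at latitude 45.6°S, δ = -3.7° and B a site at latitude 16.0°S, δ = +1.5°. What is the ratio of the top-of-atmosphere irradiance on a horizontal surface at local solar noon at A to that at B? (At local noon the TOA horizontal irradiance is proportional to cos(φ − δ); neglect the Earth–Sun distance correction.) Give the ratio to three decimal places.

0.780

A: cos θ_z = cos(-45.6° − (-3.7°)) = 0.7443.
B: cos θ_z = cos(-16.0° − (1.5°)) = 0.9537.
Ratio A/B = 0.7443 / 0.9537 = 0.7804.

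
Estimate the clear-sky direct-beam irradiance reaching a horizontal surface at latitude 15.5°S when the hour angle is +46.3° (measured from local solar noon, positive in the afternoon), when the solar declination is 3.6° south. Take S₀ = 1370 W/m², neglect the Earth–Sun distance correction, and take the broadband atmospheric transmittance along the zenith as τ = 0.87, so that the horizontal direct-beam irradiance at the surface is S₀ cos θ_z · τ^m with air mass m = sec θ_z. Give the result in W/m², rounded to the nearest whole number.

cos θ_z = sin(-15.5°) sin(-3.6°) + cos(-15.5°) cos(-3.6°) cos(46.30°) = 0.0168 + 0.6644 = 0.6812.
Air mass m = 1/cos θ_z = 1/0.6812 = 1.468; τ^m = 0.87^1.468 = 0.8151.
Surface direct beam = 1370 × 0.6812 × 0.8151 = 760.69 W/m².

761 W/m²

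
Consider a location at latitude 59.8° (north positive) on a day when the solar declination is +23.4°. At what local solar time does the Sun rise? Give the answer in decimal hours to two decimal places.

−tan φ tan δ = −(1.7182)(0.4327) = -0.7435; H_s = arccos(-0.7435) = 138.03°.
Sunrise is at 12 − H_s/15 = 12 − 9.202 = 2.798 h local solar time.

2.80 h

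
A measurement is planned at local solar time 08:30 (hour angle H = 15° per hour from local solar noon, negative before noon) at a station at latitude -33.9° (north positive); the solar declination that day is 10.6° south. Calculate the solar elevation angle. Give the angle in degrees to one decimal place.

36.8°

Hour angle H = 15° × (8.5 − 12) = -52.50°.
cos θ_z = sin φ sin δ + cos φ cos δ cos H = (-0.5577)(-0.1840) + (0.8300)(0.9829)(0.6088) = 0.5993.
θ_z = arccos(0.5993) = 53.18°, so the elevation is 90° − 53.18° = 36.82°.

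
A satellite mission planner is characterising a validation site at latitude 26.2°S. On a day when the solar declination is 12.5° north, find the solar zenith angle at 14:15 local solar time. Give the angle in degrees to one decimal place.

Hour angle H = 15° × (14.25 − 12) = 33.75°.
cos θ_z = sin(-26.2°) sin(12.5°) + cos(-26.2°) cos(12.5°) cos(33.75°) = -0.0956 + 0.7284 = 0.6328.
θ_z = arccos(0.6328) = 50.74°.

50.7°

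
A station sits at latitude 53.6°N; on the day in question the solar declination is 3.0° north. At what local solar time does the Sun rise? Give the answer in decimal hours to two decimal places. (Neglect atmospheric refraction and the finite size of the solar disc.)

The sunset hour angle satisfies cos H_s = −tan φ tan δ = -0.0711, giving H_s = 94.08°.
Sunrise is at 12 − H_s/15 = 12 − 6.272 = 5.728 h local solar time.

5.73 h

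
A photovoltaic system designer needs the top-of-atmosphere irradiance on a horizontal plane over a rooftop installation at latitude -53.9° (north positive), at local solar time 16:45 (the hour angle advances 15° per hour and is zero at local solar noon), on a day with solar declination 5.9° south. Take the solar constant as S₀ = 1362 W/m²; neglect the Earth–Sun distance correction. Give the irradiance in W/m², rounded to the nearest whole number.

370 W/m²

Hour angle H = 15° × (16.75 − 12) = 71.25°.
With φ = -53.9°, δ = -5.9°, H = 71.25°: sin φ sin δ = 0.0831, cos φ cos δ cos H = 0.1884, so cos θ_z = 0.2715.
Top-of-atmosphere irradiance = S₀ cos θ_z = 1362 × 0.2715 = 369.78 W/m².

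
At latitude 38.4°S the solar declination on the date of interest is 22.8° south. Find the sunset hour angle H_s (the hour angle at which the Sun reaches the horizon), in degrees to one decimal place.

109.5°

−tan φ tan δ = −(-0.7926)(-0.4204) = -0.3332; H_s = arccos(-0.3332) = 109.46°.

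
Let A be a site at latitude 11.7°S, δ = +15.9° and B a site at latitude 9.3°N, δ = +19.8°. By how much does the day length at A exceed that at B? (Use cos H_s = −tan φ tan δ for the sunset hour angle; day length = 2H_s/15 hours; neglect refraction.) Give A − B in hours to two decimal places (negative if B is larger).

A: H_s = arccos(−tan -11.7° · tan 15.9°) = 86.62°, so 2H_s/15 = 11.5493 h.
B: H_s = arccos(−tan 9.3° · tan 19.8°) = 93.38°, so 2H_s/15 = 12.4507 h.
A − B = 11.5493 − 12.4507 = -0.9014 h.

-0.90 h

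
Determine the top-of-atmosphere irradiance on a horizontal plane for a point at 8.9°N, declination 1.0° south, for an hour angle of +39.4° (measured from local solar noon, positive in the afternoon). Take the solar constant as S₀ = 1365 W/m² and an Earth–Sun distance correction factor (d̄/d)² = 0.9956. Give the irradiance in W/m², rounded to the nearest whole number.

1034 W/m²

With φ = 8.9°, δ = -1.0°, H = 39.40°: sin φ sin δ = -0.0027, cos φ cos δ cos H = 0.7633, so cos θ_z = 0.7606.
Top-of-atmosphere irradiance = S₀ (d̄/d)² cos θ_z = 1365 × 0.9956 × 0.7606 = 1033.65 W/m².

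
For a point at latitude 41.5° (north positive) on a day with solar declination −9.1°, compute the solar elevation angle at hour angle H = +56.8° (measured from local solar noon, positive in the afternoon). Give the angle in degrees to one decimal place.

17.5°

With φ = 41.5°, δ = -9.1°, H = 56.80°: sin φ sin δ = -0.1048, cos φ cos δ cos H = 0.4049, so cos θ_z = 0.3001.
θ_z = arccos(0.3001) = 72.54°, so the elevation is 90° − 72.54° = 17.46°.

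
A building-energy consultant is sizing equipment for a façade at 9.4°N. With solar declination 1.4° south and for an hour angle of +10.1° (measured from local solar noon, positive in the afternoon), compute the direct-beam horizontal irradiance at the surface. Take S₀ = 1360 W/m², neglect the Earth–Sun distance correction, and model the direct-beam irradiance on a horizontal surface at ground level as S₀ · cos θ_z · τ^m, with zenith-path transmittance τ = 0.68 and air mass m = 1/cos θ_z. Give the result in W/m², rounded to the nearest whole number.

883 W/m²

cos θ_z = sin φ sin δ + cos φ cos δ cos H = (0.1633)(-0.0244) + (0.9866)(0.9997)(0.9845) = 0.9670.
Air mass m = 1/cos θ_z = 1/0.9670 = 1.034; τ^m = 0.68^1.034 = 0.6711.
Surface direct beam = 1360 × 0.9670 × 0.6711 = 882.58 W/m².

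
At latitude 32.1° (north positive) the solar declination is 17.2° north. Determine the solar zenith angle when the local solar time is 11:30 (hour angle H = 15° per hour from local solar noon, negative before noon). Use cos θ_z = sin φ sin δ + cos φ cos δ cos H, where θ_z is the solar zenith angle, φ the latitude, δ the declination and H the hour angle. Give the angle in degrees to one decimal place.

16.4°

Hour angle H = 15° × (11.5 − 12) = -7.50°.
With φ = 32.1°, δ = 17.2°, H = -7.50°: sin φ sin δ = 0.1571, cos φ cos δ cos H = 0.8023, so cos θ_z = 0.9594.
θ_z = arccos(0.9594) = 16.38°.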